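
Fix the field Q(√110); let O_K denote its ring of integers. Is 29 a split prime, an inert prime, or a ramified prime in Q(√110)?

split

Since 110 ≢ 1 mod 4, the ring of integers is ℤ[√110] with discriminant 4·110 = 440.
29 ∤ 440, so 29 is unramified.
Legendre symbol by Euler's criterion: (110/29) ≡ 110^14 ≡ 1 (mod 29), i.e. (110/29) = 1.
Legendre symbol 1 ⇒ 29 is split.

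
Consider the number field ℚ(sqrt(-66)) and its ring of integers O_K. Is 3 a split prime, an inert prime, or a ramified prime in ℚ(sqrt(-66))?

ramified

-66 mod 4 = 2, hence disc K = 4·(-66) = -264 and O_K = ℤ[√-66].
Ramification test: 3 | -264. The prime 3 ramifies in K.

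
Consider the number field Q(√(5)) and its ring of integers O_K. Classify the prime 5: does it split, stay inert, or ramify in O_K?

ramifies in O_K

Since 5 ≡ 1 mod 4, the ring of integers is ℤ[(1+√5)/2] with discriminant 5.
5 divides disc(K) = 5, so 5 ramifies.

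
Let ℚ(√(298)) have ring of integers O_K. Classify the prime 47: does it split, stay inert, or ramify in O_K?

p splits

Since 298 ≢ 1 mod 4, the ring of integers is ℤ[√298] with discriminant 4·298 = 1192.
Since gcd(47, 1192) = 1 the prime 47 does not ramify.
(298/47) = 16^23 mod 47 = 1, giving Legendre symbol 1.
d is a quadratic residue mod p, hence 47 splits in O_K.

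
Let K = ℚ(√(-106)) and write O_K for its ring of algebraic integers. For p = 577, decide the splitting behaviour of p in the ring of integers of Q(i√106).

Since -106 ≢ 1 mod 4, the ring of integers is ℤ[√-106] with discriminant 4·(-106) = -424.
disc(K) = -424 is not divisible by 577; 577 is unramified.
Euler's criterion: (-106)^288 mod 577 = 1. Thus (-106|577) = 1.
Legendre symbol 1 ⇒ 577 is split.

p splits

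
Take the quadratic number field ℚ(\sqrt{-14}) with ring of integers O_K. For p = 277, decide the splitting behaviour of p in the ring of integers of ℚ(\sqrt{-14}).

Since -14 ≢ 1 mod 4, the ring of integers is ℤ[√-14] with discriminant 4·(-14) = -56.
disc(K) = -56 is not divisible by 277; 277 is unramified.
Compute (-14/277) via Euler: 263^((277-1)/2) mod 277 = 276, so (-14/277) = -1.
d is a non-residue mod p, hence 277 remains inert in O_K.

p is inert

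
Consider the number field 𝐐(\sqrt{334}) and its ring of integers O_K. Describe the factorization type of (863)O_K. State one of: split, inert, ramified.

334 mod 4 = 2, hence disc K = 4·334 = 1336 and O_K = ℤ[√334].
863 ∤ 1336, so 863 is unramified.
Legendre symbol by Euler's criterion: (334/863) ≡ 334^431 ≡ 862 (mod 863), i.e. (334/863) = -1.
d is a non-residue mod p, hence 863 remains inert in O_K.

remains prime (inert)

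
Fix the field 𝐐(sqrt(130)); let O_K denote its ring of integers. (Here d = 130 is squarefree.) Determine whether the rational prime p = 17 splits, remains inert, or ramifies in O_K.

inert

130 mod 4 = 2, hence disc K = 4·130 = 520 and O_K = ℤ[√130].
17 ∤ 520, so 17 is unramified.
(130/17) = 11^8 mod 17 = 16, giving Legendre symbol -1.
d is a non-residue mod p, hence 17 remains inert in O_K.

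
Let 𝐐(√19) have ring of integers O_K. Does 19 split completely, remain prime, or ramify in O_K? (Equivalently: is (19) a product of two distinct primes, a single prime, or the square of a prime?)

ramified

19 mod 4 = 3, hence disc K = 4·19 = 76 and O_K = ℤ[√19].
Ramification test: 19 | 76. The prime 19 ramifies in K.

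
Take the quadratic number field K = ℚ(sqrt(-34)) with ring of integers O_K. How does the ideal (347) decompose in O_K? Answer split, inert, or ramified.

d = -34 ≡ 2 (mod 4), so O_K = ℤ[√-34] and disc(K) = 4d = -136.
disc(K) = -136 is not divisible by 347; 347 is unramified.
Compute (-34/347) via Euler: 313^((347-1)/2) mod 347 = 346, so (-34/347) = -1.
(-34/347) = -1, so 347 is inert.

remains prime (inert)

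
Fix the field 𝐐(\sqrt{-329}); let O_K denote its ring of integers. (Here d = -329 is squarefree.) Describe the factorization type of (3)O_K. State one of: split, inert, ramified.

split — (3) = 𝔭₁𝔭₂ with 𝔭₁ ≠ 𝔭₂

Since -329 ≢ 1 mod 4, the ring of integers is ℤ[√-329] with discriminant 4·(-329) = -1316.
disc(K) = -1316 is not divisible by 3; 3 is unramified.
(-329/3) = 1^1 mod 3 = 1, giving Legendre symbol 1.
(-329/3) = 1, so 3 splits.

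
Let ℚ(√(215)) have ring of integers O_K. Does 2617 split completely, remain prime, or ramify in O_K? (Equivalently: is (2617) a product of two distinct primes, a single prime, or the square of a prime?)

d = 215 ≡ 3 (mod 4), so O_K = ℤ[√215] and disc(K) = 4d = 860.
disc(K) = 860 is not divisible by 2617; 2617 is unramified.
(215/2617) = 215^1308 mod 2617 = 1, giving Legendre symbol 1.
(215/2617) = 1, so 2617 splits.

p splits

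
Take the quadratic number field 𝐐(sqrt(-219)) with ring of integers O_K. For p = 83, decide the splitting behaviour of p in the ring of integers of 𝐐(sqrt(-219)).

split — (83) = 𝔭₁𝔭₂ with 𝔭₁ ≠ 𝔭₂

Since -219 ≡ 1 mod 4, the ring of integers is ℤ[(1+√-219)/2] with discriminant -219.
83 ∤ -219, so 83 is unramified.
(-219/83) = 30^41 mod 83 = 1, giving Legendre symbol 1.
(-219/83) = 1, so 83 splits.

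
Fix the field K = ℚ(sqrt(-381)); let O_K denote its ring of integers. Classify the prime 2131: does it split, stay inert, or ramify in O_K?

inert

Since -381 ≢ 1 mod 4, the ring of integers is ℤ[√-381] with discriminant 4·(-381) = -1524.
Since gcd(2131, -1524) = 1 the prime 2131 does not ramify.
(-381/2131) = 1750^1065 mod 2131 = 2130, giving Legendre symbol -1.
(-381/2131) = -1, so 2131 is inert.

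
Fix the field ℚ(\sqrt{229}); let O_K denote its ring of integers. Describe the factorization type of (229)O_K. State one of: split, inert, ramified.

p ramifies

d = 229 ≡ 1 (mod 4), so O_K = ℤ[(1+√229)/2] and disc(K) = d = 229.
Ramification test: 229 | 229. The prime 229 ramifies in K.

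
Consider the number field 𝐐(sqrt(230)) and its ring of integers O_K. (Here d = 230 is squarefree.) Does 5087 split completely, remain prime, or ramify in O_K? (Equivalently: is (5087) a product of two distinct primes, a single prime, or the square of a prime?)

d = 230 ≡ 2 (mod 4), so O_K = ℤ[√230] and disc(K) = 4d = 920.
disc(K) = 920 is not divisible by 5087; 5087 is unramified.
Compute (230/5087) via Euler: 230^((5087-1)/2) mod 5087 = 1, so (230/5087) = 1.
Legendre symbol 1 ⇒ 5087 is split.

split — (5087) = 𝔭₁𝔭₂ with 𝔭₁ ≠ 𝔭₂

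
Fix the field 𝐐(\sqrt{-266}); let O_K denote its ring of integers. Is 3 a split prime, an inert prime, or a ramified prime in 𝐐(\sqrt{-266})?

d = -266 ≡ 2 (mod 4), so O_K = ℤ[√-266] and disc(K) = 4d = -1064.
3 ∤ -1064, so 3 is unramified.
Legendre symbol by Euler's criterion: (-266/3) ≡ (-266)^1 ≡ 1 (mod 3), i.e. (-266/3) = 1.
(-266/3) = 1, so 3 splits.

splits completely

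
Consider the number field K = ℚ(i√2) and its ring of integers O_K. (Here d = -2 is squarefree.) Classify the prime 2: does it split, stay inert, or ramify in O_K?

-2 mod 4 = 2, hence disc K = 4·(-2) = -8 and O_K = ℤ[√-2].
Ramification test: 2 | -8. The prime 2 ramifies in K.

p ramifies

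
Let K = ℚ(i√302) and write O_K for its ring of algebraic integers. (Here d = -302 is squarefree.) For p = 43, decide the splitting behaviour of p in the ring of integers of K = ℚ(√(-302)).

inert

d = -302 ≡ 2 (mod 4), so O_K = ℤ[√-302] and disc(K) = 4d = -1208.
disc(K) = -1208 is not divisible by 43; 43 is unramified.
Euler's criterion: (-302)^21 mod 43 = 42. Thus (-302|43) = -1.
d is a non-residue mod p, hence 43 remains inert in O_K.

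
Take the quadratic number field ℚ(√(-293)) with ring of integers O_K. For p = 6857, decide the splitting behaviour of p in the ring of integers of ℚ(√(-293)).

inert — (6857) stays prime in O_K

-293 mod 4 = 3, hence disc K = 4·(-293) = -1172 and O_K = ℤ[√-293].
6857 ∤ -1172, so 6857 is unramified.
Euler's criterion: (-293)^3428 mod 6857 = 6856. Thus (-293|6857) = -1.
(-293/6857) = -1, so 6857 is inert.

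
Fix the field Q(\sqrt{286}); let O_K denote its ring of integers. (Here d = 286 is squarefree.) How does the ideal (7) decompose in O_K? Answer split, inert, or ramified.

remains prime (inert)

286 mod 4 = 2, hence disc K = 4·286 = 1144 and O_K = ℤ[√286].
7 ∤ 1144, so 7 is unramified.
Legendre symbol by Euler's criterion: (286/7) ≡ 286^3 ≡ 6 (mod 7), i.e. (286/7) = -1.
(286/7) = -1, so 7 is inert.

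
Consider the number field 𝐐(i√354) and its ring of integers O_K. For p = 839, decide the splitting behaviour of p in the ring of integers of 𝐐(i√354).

839 remains inert

-354 mod 4 = 2, hence disc K = 4·(-354) = -1416 and O_K = ℤ[√-354].
839 ∤ -1416, so 839 is unramified.
Legendre symbol by Euler's criterion: (-354/839) ≡ (-354)^419 ≡ 838 (mod 839), i.e. (-354/839) = -1.
Legendre symbol -1 ⇒ 839 is inert.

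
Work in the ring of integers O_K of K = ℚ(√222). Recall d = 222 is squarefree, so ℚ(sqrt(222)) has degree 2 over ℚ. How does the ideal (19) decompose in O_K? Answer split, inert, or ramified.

inert — (19) stays prime in O_K

Since 222 ≢ 1 mod 4, the ring of integers is ℤ[√222] with discriminant 4·222 = 888.
Since gcd(19, 888) = 1 the prime 19 does not ramify.
Compute (222/19) via Euler: 13^((19-1)/2) mod 19 = 18, so (222/19) = -1.
(222/19) = -1, so 19 is inert.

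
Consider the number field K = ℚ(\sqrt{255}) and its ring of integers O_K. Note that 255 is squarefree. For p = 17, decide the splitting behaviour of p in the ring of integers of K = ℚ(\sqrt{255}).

d = 255 ≡ 3 (mod 4), so O_K = ℤ[√255] and disc(K) = 4d = 1020.
Ramification test: 17 | 1020. The prime 17 ramifies in K.

17 is ramified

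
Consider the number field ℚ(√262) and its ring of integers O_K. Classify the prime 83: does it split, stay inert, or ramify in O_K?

262 mod 4 = 2, hence disc K = 4·262 = 1048 and O_K = ℤ[√262].
83 ∤ 1048, so 83 is unramified.
Compute (262/83) via Euler: 13^((83-1)/2) mod 83 = 82, so (262/83) = -1.
d is a non-residue mod p, hence 83 remains inert in O_K.

inert — (83) stays prime in O_K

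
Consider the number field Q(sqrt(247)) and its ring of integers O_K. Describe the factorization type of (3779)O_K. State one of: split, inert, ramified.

inert

Since 247 ≢ 1 mod 4, the ring of integers is ℤ[√247] with discriminant 4·247 = 988.
disc(K) = 988 is not divisible by 3779; 3779 is unramified.
Legendre symbol by Euler's criterion: (247/3779) ≡ 247^1889 ≡ 3778 (mod 3779), i.e. (247/3779) = -1.
(247/3779) = -1, so 3779 is inert.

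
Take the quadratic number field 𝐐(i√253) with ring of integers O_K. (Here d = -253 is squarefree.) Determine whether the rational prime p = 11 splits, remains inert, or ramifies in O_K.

p ramifies

d = -253 ≡ 3 (mod 4), so O_K = ℤ[√-253] and disc(K) = 4d = -1012.
Ramification test: 11 | -1012. The prime 11 ramifies in K.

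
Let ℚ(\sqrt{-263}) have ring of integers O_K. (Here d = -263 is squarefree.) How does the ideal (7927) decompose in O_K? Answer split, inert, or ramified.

split

-263 mod 4 = 1, hence disc K = -263 and O_K = ℤ[(1+√-263)/2].
disc(K) = -263 is not divisible by 7927; 7927 is unramified.
Legendre symbol by Euler's criterion: (-263/7927) ≡ (-263)^3963 ≡ 1 (mod 7927), i.e. (-263/7927) = 1.
(-263/7927) = 1, so 7927 splits.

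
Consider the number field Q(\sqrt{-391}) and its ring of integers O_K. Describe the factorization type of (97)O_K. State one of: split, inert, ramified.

split

Since -391 ≡ 1 mod 4, the ring of integers is ℤ[(1+√-391)/2] with discriminant -391.
Since gcd(97, -391) = 1 the prime 97 does not ramify.
Compute (-391/97) via Euler: 94^((97-1)/2) mod 97 = 1, so (-391/97) = 1.
d is a quadratic residue mod p, hence 97 splits in O_K.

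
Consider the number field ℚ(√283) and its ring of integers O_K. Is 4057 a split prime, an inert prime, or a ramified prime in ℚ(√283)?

283 mod 4 = 3, hence disc K = 4·283 = 1132 and O_K = ℤ[√283].
4057 ∤ 1132, so 4057 is unramified.
Legendre symbol by Euler's criterion: (283/4057) ≡ 283^2028 ≡ 1 (mod 4057), i.e. (283/4057) = 1.
(283/4057) = 1, so 4057 splits.

splits completely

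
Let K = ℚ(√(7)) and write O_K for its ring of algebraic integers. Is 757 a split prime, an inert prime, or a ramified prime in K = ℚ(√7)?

7 mod 4 = 3, hence disc K = 4·7 = 28 and O_K = ℤ[√7].
Since gcd(757, 28) = 1 the prime 757 does not ramify.
Legendre symbol by Euler's criterion: (7/757) ≡ 7^378 ≡ 1 (mod 757), i.e. (7/757) = 1.
(7/757) = 1, so 757 splits.

757 splits in O_K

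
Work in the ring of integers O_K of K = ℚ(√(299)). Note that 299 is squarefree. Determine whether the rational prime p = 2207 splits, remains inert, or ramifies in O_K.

splits completely

d = 299 ≡ 3 (mod 4), so O_K = ℤ[√299] and disc(K) = 4d = 1196.
disc(K) = 1196 is not divisible by 2207; 2207 is unramified.
(299/2207) = 299^1103 mod 2207 = 1, giving Legendre symbol 1.
d is a quadratic residue mod p, hence 2207 splits in O_K.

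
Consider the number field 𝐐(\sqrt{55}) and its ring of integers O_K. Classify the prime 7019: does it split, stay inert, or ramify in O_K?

7019 remains inert

Since 55 ≢ 1 mod 4, the ring of integers is ℤ[√55] with discriminant 4·55 = 220.
disc(K) = 220 is not divisible by 7019; 7019 is unramified.
Compute (55/7019) via Euler: 55^((7019-1)/2) mod 7019 = 7018, so (55/7019) = -1.
(55/7019) = -1, so 7019 is inert.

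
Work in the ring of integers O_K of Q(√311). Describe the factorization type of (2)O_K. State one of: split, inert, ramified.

Since 311 ≢ 1 mod 4, the ring of integers is ℤ[√311] with discriminant 4·311 = 1244.
disc(K) = 1244 = 2·622, so p = 2 is ramified.

p ramifies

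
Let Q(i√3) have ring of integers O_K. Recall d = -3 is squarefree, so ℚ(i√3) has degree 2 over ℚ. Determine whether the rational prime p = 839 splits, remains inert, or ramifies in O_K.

d = -3 ≡ 1 (mod 4), so O_K = ℤ[(1+√-3)/2] and disc(K) = d = -3.
839 ∤ -3, so 839 is unramified.
Euler's criterion: (-3)^419 mod 839 = 838. Thus (-3|839) = -1.
Legendre symbol -1 ⇒ 839 is inert.

remains prime (inert)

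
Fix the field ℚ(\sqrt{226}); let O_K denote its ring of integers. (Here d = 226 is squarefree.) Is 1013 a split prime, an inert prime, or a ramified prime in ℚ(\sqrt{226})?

1013 remains inert

Since 226 ≢ 1 mod 4, the ring of integers is ℤ[√226] with discriminant 4·226 = 904.
Since gcd(1013, 904) = 1 the prime 1013 does not ramify.
Euler's criterion: 226^506 mod 1013 = 1012. Thus (226|1013) = -1.
(226/1013) = -1, so 1013 is inert.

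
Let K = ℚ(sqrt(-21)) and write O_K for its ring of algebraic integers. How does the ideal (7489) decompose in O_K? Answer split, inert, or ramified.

Since -21 ≢ 1 mod 4, the ring of integers is ℤ[√-21] with discriminant 4·(-21) = -84.
disc(K) = -84 is not divisible by 7489; 7489 is unramified.
(-21/7489) = 7468^3744 mod 7489 = 7488, giving Legendre symbol -1.
(-21/7489) = -1, so 7489 is inert.

remains prime (inert)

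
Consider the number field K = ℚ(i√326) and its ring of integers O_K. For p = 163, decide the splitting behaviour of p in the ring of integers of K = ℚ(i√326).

Since -326 ≢ 1 mod 4, the ring of integers is ℤ[√-326] with discriminant 4·(-326) = -1304.
163 divides disc(K) = -1304, so 163 ramifies.

p ramifies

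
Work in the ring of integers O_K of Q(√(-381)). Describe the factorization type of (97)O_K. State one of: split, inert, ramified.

Since -381 ≢ 1 mod 4, the ring of integers is ℤ[√-381] with discriminant 4·(-381) = -1524.
disc(K) = -1524 is not divisible by 97; 97 is unramified.
Legendre symbol by Euler's criterion: (-381/97) ≡ (-381)^48 ≡ 96 (mod 97), i.e. (-381/97) = -1.
d is a non-residue mod p, hence 97 remains inert in O_K.

inert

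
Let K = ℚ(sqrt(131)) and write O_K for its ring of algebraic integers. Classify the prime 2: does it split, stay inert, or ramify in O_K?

d = 131 ≡ 3 (mod 4), so O_K = ℤ[√131] and disc(K) = 4d = 524.
disc(K) = 524 = 2·262, so p = 2 is ramified.

ramified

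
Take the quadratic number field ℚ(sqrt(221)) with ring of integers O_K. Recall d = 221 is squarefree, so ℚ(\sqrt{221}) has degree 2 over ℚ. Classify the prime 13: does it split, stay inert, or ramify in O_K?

Since 221 ≡ 1 mod 4, the ring of integers is ℤ[(1+√221)/2] with discriminant 221.
13 divides disc(K) = 221, so 13 ramifies.

ramified — (13) = 𝔭²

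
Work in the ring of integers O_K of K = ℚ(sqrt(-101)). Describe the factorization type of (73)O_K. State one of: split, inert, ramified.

d = -101 ≡ 3 (mod 4), so O_K = ℤ[√-101] and disc(K) = 4d = -404.
Since gcd(73, -404) = 1 the prime 73 does not ramify.
Euler's criterion: (-101)^36 mod 73 = 72. Thus (-101|73) = -1.
(-101/73) = -1, so 73 is inert.

73 remains inert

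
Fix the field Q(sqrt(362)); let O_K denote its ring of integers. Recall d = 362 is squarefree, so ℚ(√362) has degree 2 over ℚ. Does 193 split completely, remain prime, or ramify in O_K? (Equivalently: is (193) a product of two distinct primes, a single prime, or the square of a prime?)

p splits

362 mod 4 = 2, hence disc K = 4·362 = 1448 and O_K = ℤ[√362].
193 ∤ 1448, so 193 is unramified.
Euler's criterion: 362^96 mod 193 = 1. Thus (362|193) = 1.
(362/193) = 1, so 193 splits.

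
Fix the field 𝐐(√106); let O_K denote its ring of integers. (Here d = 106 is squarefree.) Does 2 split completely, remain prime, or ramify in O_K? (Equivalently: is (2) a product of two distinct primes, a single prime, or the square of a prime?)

d = 106 ≡ 2 (mod 4), so O_K = ℤ[√106] and disc(K) = 4d = 424.
disc(K) = 424 = 2·212, so p = 2 is ramified.

ramified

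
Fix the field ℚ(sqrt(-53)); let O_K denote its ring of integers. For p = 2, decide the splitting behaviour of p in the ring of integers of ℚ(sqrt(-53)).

2 is ramified

-53 mod 4 = 3, hence disc K = 4·(-53) = -212 and O_K = ℤ[√-53].
disc(K) = -212 = 2·(-106), so p = 2 is ramified.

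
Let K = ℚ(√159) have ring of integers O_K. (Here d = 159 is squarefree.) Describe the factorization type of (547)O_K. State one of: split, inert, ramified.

remains prime (inert)

d = 159 ≡ 3 (mod 4), so O_K = ℤ[√159] and disc(K) = 4d = 636.
Since gcd(547, 636) = 1 the prime 547 does not ramify.
Legendre symbol by Euler's criterion: (159/547) ≡ 159^273 ≡ 546 (mod 547), i.e. (159/547) = -1.
d is a non-residue mod p, hence 547 remains inert in O_K.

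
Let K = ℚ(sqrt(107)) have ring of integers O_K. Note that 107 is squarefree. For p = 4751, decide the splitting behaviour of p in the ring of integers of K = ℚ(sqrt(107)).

split — (4751) = 𝔭₁𝔭₂ with 𝔭₁ ≠ 𝔭₂

107 mod 4 = 3, hence disc K = 4·107 = 428 and O_K = ℤ[√107].
Since gcd(4751, 428) = 1 the prime 4751 does not ramify.
Euler's criterion: 107^2375 mod 4751 = 1. Thus (107|4751) = 1.
(107/4751) = 1, so 4751 splits.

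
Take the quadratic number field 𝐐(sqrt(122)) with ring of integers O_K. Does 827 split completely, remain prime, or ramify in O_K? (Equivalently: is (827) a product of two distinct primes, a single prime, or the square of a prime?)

d = 122 ≡ 2 (mod 4), so O_K = ℤ[√122] and disc(K) = 4d = 488.
Since gcd(827, 488) = 1 the prime 827 does not ramify.
(122/827) = 122^413 mod 827 = 826, giving Legendre symbol -1.
(122/827) = -1, so 827 is inert.

inert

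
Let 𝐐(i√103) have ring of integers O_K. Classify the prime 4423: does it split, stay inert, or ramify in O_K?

split

d = -103 ≡ 1 (mod 4), so O_K = ℤ[(1+√-103)/2] and disc(K) = d = -103.
disc(K) = -103 is not divisible by 4423; 4423 is unramified.
Euler's criterion: (-103)^2211 mod 4423 = 1. Thus (-103|4423) = 1.
d is a quadratic residue mod p, hence 4423 splits in O_K.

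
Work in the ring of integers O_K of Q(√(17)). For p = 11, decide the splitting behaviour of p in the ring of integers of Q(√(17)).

inert — (11) stays prime in O_K

Since 17 ≡ 1 mod 4, the ring of integers is ℤ[(1+√17)/2] with discriminant 17.
11 ∤ 17, so 11 is unramified.
Compute (17/11) via Euler: 6^((11-1)/2) mod 11 = 10, so (17/11) = -1.
d is a non-residue mod p, hence 11 remains inert in O_K.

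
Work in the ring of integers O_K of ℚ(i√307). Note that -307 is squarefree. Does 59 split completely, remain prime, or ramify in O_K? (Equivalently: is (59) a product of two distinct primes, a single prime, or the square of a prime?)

inert — (59) stays prime in O_K

Since -307 ≡ 1 mod 4, the ring of integers is ℤ[(1+√-307)/2] with discriminant -307.
59 ∤ -307, so 59 is unramified.
Legendre symbol by Euler's criterion: (-307/59) ≡ (-307)^29 ≡ 58 (mod 59), i.e. (-307/59) = -1.
d is a non-residue mod p, hence 59 remains inert in O_K.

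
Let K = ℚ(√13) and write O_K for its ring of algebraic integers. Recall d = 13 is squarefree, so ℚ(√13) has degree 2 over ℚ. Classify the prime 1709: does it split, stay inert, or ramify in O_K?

1709 remains inert

13 mod 4 = 1, hence disc K = 13 and O_K = ℤ[(1+√13)/2].
1709 ∤ 13, so 1709 is unramified.
Legendre symbol by Euler's criterion: (13/1709) ≡ 13^854 ≡ 1708 (mod 1709), i.e. (13/1709) = -1.
Legendre symbol -1 ⇒ 1709 is inert.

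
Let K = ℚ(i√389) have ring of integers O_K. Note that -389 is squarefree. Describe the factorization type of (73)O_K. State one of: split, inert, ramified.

d = -389 ≡ 3 (mod 4), so O_K = ℤ[√-389] and disc(K) = 4d = -1556.
73 ∤ -1556, so 73 is unramified.
(-389/73) = 49^36 mod 73 = 1, giving Legendre symbol 1.
d is a quadratic residue mod p, hence 73 splits in O_K.

splits completely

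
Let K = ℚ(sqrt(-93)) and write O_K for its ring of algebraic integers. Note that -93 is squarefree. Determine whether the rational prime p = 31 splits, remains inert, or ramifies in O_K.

-93 mod 4 = 3, hence disc K = 4·(-93) = -372 and O_K = ℤ[√-93].
disc(K) = -372 = 31·(-12), so p = 31 is ramified.

ramified — (31) = 𝔭²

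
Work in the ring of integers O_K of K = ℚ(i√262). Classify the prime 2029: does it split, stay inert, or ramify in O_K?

p is inert

Since -262 ≢ 1 mod 4, the ring of integers is ℤ[√-262] with discriminant 4·(-262) = -1048.
2029 ∤ -1048, so 2029 is unramified.
(-262/2029) = 1767^1014 mod 2029 = 2028, giving Legendre symbol -1.
d is a non-residue mod p, hence 2029 remains inert in O_K.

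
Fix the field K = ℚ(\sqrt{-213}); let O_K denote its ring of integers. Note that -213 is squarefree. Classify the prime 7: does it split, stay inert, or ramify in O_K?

Since -213 ≢ 1 mod 4, the ring of integers is ℤ[√-213] with discriminant 4·(-213) = -852.
7 ∤ -852, so 7 is unramified.
Euler's criterion: (-213)^3 mod 7 = 1. Thus (-213|7) = 1.
Legendre symbol 1 ⇒ 7 is split.

split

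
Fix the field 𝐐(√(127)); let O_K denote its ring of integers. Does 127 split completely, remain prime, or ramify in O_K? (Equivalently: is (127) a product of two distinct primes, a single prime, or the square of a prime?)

ramified — (127) = 𝔭²

Since 127 ≢ 1 mod 4, the ring of integers is ℤ[√127] with discriminant 4·127 = 508.
Ramification test: 127 | 508. The prime 127 ramifies in K.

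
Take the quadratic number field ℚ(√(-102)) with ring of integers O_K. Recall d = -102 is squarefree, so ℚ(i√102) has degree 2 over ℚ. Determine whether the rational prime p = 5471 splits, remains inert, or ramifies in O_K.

d = -102 ≡ 2 (mod 4), so O_K = ℤ[√-102] and disc(K) = 4d = -408.
Since gcd(5471, -408) = 1 the prime 5471 does not ramify.
Compute (-102/5471) via Euler: 5369^((5471-1)/2) mod 5471 = 1, so (-102/5471) = 1.
Legendre symbol 1 ⇒ 5471 is split.

5471 splits in O_K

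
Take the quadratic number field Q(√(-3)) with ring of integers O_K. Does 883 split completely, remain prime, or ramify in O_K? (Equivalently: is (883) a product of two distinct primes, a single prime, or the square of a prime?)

split — (883) = 𝔭₁𝔭₂ with 𝔭₁ ≠ 𝔭₂

d = -3 ≡ 1 (mod 4), so O_K = ℤ[(1+√-3)/2] and disc(K) = d = -3.
Since gcd(883, -3) = 1 the prime 883 does not ramify.
Euler's criterion: (-3)^441 mod 883 = 1. Thus (-3|883) = 1.
Legendre symbol 1 ⇒ 883 is split.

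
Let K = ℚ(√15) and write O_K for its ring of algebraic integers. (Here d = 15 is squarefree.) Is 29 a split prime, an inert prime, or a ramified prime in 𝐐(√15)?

d = 15 ≡ 3 (mod 4), so O_K = ℤ[√15] and disc(K) = 4d = 60.
disc(K) = 60 is not divisible by 29; 29 is unramified.
(15/29) = 15^14 mod 29 = 28, giving Legendre symbol -1.
Legendre symbol -1 ⇒ 29 is inert.

29 remains inert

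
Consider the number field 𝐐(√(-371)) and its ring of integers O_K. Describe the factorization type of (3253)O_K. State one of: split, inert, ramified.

splits completely

d = -371 ≡ 1 (mod 4), so O_K = ℤ[(1+√-371)/2] and disc(K) = d = -371.
disc(K) = -371 is not divisible by 3253; 3253 is unramified.
Legendre symbol by Euler's criterion: (-371/3253) ≡ (-371)^1626 ≡ 1 (mod 3253), i.e. (-371/3253) = 1.
(-371/3253) = 1, so 3253 splits.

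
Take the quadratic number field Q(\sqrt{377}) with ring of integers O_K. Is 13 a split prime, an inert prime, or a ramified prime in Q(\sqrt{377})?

ramified

377 mod 4 = 1, hence disc K = 377 and O_K = ℤ[(1+√377)/2].
13 divides disc(K) = 377, so 13 ramifies.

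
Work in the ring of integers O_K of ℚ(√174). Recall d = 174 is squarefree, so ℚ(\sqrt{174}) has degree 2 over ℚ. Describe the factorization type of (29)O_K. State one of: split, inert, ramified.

p ramifies

Since 174 ≢ 1 mod 4, the ring of integers is ℤ[√174] with discriminant 4·174 = 696.
Ramification test: 29 | 696. The prime 29 ramifies in K.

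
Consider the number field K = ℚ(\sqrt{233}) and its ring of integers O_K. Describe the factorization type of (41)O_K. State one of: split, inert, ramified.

p is inert

233 mod 4 = 1, hence disc K = 233 and O_K = ℤ[(1+√233)/2].
disc(K) = 233 is not divisible by 41; 41 is unramified.
Legendre symbol by Euler's criterion: (233/41) ≡ 233^20 ≡ 40 (mod 41), i.e. (233/41) = -1.
Legendre symbol -1 ⇒ 41 is inert.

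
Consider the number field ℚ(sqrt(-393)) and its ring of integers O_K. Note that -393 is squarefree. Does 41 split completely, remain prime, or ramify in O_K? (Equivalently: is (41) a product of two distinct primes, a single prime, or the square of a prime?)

-393 mod 4 = 3, hence disc K = 4·(-393) = -1572 and O_K = ℤ[√-393].
Since gcd(41, -1572) = 1 the prime 41 does not ramify.
Euler's criterion: (-393)^20 mod 41 = 40. Thus (-393|41) = -1.
Legendre symbol -1 ⇒ 41 is inert.

inert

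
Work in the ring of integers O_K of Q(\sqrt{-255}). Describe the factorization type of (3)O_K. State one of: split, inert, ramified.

d = -255 ≡ 1 (mod 4), so O_K = ℤ[(1+√-255)/2] and disc(K) = d = -255.
3 divides disc(K) = -255, so 3 ramifies.

ramified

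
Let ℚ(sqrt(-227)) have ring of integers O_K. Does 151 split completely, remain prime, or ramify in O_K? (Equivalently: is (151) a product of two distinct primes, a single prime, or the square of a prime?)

Since -227 ≡ 1 mod 4, the ring of integers is ℤ[(1+√-227)/2] with discriminant -227.
disc(K) = -227 is not divisible by 151; 151 is unramified.
(-227/151) = 75^75 mod 151 = 150, giving Legendre symbol -1.
Legendre symbol -1 ⇒ 151 is inert.

151 remains inert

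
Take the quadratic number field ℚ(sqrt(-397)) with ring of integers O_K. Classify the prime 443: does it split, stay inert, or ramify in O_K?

443 splits in O_K

d = -397 ≡ 3 (mod 4), so O_K = ℤ[√-397] and disc(K) = 4d = -1588.
443 ∤ -1588, so 443 is unramified.
Euler's criterion: (-397)^221 mod 443 = 1. Thus (-397|443) = 1.
Legendre symbol 1 ⇒ 443 is split.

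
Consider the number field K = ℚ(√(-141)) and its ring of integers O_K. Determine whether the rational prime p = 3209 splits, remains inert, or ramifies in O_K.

split

-141 mod 4 = 3, hence disc K = 4·(-141) = -564 and O_K = ℤ[√-141].
3209 ∤ -564, so 3209 is unramified.
(-141/3209) = 3068^1604 mod 3209 = 1, giving Legendre symbol 1.
(-141/3209) = 1, so 3209 splits.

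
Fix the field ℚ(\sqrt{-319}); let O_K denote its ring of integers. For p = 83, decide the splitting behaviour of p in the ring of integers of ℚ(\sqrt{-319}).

inert

-319 mod 4 = 1, hence disc K = -319 and O_K = ℤ[(1+√-319)/2].
Since gcd(83, -319) = 1 the prime 83 does not ramify.
Legendre symbol by Euler's criterion: (-319/83) ≡ (-319)^41 ≡ 82 (mod 83), i.e. (-319/83) = -1.
d is a non-residue mod p, hence 83 remains inert in O_K.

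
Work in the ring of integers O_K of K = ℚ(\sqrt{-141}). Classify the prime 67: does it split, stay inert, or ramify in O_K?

Since -141 ≢ 1 mod 4, the ring of integers is ℤ[√-141] with discriminant 4·(-141) = -564.
disc(K) = -564 is not divisible by 67; 67 is unramified.
Legendre symbol by Euler's criterion: (-141/67) ≡ (-141)^33 ≡ 1 (mod 67), i.e. (-141/67) = 1.
(-141/67) = 1, so 67 splits.

p splits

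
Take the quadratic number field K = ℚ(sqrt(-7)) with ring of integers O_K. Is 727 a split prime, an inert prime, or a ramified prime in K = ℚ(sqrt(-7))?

-7 mod 4 = 1, hence disc K = -7 and O_K = ℤ[(1+√-7)/2].
Since gcd(727, -7) = 1 the prime 727 does not ramify.
Legendre symbol by Euler's criterion: (-7/727) ≡ (-7)^363 ≡ 726 (mod 727), i.e. (-7/727) = -1.
d is a non-residue mod p, hence 727 remains inert in O_K.

inert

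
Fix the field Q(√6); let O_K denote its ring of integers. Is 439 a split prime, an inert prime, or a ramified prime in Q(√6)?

d = 6 ≡ 2 (mod 4), so O_K = ℤ[√6] and disc(K) = 4d = 24.
439 ∤ 24, so 439 is unramified.
(6/439) = 6^219 mod 439 = 438, giving Legendre symbol -1.
(6/439) = -1, so 439 is inert.

inert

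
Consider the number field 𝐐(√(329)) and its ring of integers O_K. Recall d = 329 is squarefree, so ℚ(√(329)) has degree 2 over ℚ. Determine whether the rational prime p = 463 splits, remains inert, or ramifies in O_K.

d = 329 ≡ 1 (mod 4), so O_K = ℤ[(1+√329)/2] and disc(K) = d = 329.
disc(K) = 329 is not divisible by 463; 463 is unramified.
(329/463) = 329^231 mod 463 = 462, giving Legendre symbol -1.
(329/463) = -1, so 463 is inert.

inert — (463) stays prime in O_K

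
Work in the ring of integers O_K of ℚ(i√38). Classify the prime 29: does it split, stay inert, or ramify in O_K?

Since -38 ≢ 1 mod 4, the ring of integers is ℤ[√-38] with discriminant 4·(-38) = -152.
29 ∤ -152, so 29 is unramified.
Euler's criterion: (-38)^14 mod 29 = 1. Thus (-38|29) = 1.
d is a quadratic residue mod p, hence 29 splits in O_K.

splits completely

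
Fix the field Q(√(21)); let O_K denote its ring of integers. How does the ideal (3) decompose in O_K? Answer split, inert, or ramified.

ramified — (3) = 𝔭²

21 mod 4 = 1, hence disc K = 21 and O_K = ℤ[(1+√21)/2].
disc(K) = 21 = 3·7, so p = 3 is ramified.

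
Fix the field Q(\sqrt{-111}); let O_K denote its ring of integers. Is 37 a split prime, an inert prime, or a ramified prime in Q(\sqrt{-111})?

-111 mod 4 = 1, hence disc K = -111 and O_K = ℤ[(1+√-111)/2].
Ramification test: 37 | -111. The prime 37 ramifies in K.

ramifies in O_K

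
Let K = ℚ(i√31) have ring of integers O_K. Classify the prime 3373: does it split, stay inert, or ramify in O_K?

split

d = -31 ≡ 1 (mod 4), so O_K = ℤ[(1+√-31)/2] and disc(K) = d = -31.
disc(K) = -31 is not divisible by 3373; 3373 is unramified.
(-31/3373) = 3342^1686 mod 3373 = 1, giving Legendre symbol 1.
(-31/3373) = 1, so 3373 splits.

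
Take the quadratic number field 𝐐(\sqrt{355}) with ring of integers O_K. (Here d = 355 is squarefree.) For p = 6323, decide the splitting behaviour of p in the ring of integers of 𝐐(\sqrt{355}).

Since 355 ≢ 1 mod 4, the ring of integers is ℤ[√355] with discriminant 4·355 = 1420.
6323 ∤ 1420, so 6323 is unramified.
(355/6323) = 355^3161 mod 6323 = 1, giving Legendre symbol 1.
d is a quadratic residue mod p, hence 6323 splits in O_K.

split — (6323) = 𝔭₁𝔭₂ with 𝔭₁ ≠ 𝔭₂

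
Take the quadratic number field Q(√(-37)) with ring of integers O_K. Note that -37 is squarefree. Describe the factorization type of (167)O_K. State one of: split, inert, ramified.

splits completely

d = -37 ≡ 3 (mod 4), so O_K = ℤ[√-37] and disc(K) = 4d = -148.
Since gcd(167, -148) = 1 the prime 167 does not ramify.
Compute (-37/167) via Euler: 130^((167-1)/2) mod 167 = 1, so (-37/167) = 1.
d is a quadratic residue mod p, hence 167 splits in O_K.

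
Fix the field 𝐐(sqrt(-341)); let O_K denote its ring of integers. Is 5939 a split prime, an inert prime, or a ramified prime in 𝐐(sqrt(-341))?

Since -341 ≢ 1 mod 4, the ring of integers is ℤ[√-341] with discriminant 4·(-341) = -1364.
Since gcd(5939, -1364) = 1 the prime 5939 does not ramify.
(-341/5939) = 5598^2969 mod 5939 = 1, giving Legendre symbol 1.
Legendre symbol 1 ⇒ 5939 is split.

p splits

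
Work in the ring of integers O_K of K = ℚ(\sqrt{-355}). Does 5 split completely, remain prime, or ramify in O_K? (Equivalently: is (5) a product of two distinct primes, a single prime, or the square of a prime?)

Since -355 ≡ 1 mod 4, the ring of integers is ℤ[(1+√-355)/2] with discriminant -355.
disc(K) = -355 = 5·(-71), so p = 5 is ramified.

ramified — (5) = 𝔭²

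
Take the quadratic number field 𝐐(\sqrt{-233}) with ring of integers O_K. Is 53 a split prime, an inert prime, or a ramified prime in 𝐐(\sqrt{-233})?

inert — (53) stays prime in O_K

d = -233 ≡ 3 (mod 4), so O_K = ℤ[√-233] and disc(K) = 4d = -932.
disc(K) = -932 is not divisible by 53; 53 is unramified.
Legendre symbol by Euler's criterion: (-233/53) ≡ (-233)^26 ≡ 52 (mod 53), i.e. (-233/53) = -1.
Legendre symbol -1 ⇒ 53 is inert.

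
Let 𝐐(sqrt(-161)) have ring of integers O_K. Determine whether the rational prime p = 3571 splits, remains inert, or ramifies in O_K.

3571 remains inert

d = -161 ≡ 3 (mod 4), so O_K = ℤ[√-161] and disc(K) = 4d = -644.
disc(K) = -644 is not divisible by 3571; 3571 is unramified.
Legendre symbol by Euler's criterion: (-161/3571) ≡ (-161)^1785 ≡ 3570 (mod 3571), i.e. (-161/3571) = -1.
Legendre symbol -1 ⇒ 3571 is inert.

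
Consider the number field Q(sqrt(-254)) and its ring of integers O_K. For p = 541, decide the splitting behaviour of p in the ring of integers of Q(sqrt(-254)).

-254 mod 4 = 2, hence disc K = 4·(-254) = -1016 and O_K = ℤ[√-254].
541 ∤ -1016, so 541 is unramified.
Euler's criterion: (-254)^270 mod 541 = 1. Thus (-254|541) = 1.
Legendre symbol 1 ⇒ 541 is split.

splits completely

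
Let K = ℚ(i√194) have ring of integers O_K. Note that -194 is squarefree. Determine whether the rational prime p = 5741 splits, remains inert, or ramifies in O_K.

Since -194 ≢ 1 mod 4, the ring of integers is ℤ[√-194] with discriminant 4·(-194) = -776.
Since gcd(5741, -776) = 1 the prime 5741 does not ramify.
(-194/5741) = 5547^2870 mod 5741 = 5740, giving Legendre symbol -1.
(-194/5741) = -1, so 5741 is inert.

remains prime (inert)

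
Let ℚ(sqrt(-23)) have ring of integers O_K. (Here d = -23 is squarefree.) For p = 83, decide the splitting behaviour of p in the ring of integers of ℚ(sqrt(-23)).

inert — (83) stays prime in O_K

d = -23 ≡ 1 (mod 4), so O_K = ℤ[(1+√-23)/2] and disc(K) = d = -23.
disc(K) = -23 is not divisible by 83; 83 is unramified.
(-23/83) = 60^41 mod 83 = 82, giving Legendre symbol -1.
(-23/83) = -1, so 83 is inert.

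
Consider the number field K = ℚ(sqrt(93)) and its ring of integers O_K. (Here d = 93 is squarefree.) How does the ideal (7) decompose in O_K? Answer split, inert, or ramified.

splits completely

93 mod 4 = 1, hence disc K = 93 and O_K = ℤ[(1+√93)/2].
Since gcd(7, 93) = 1 the prime 7 does not ramify.
(93/7) = 2^3 mod 7 = 1, giving Legendre symbol 1.
Legendre symbol 1 ⇒ 7 is split.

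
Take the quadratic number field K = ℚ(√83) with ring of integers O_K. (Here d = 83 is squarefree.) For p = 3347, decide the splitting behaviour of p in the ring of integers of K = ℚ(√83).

d = 83 ≡ 3 (mod 4), so O_K = ℤ[√83] and disc(K) = 4d = 332.
3347 ∤ 332, so 3347 is unramified.
(83/3347) = 83^1673 mod 3347 = 3346, giving Legendre symbol -1.
Legendre symbol -1 ⇒ 3347 is inert.

remains prime (inert)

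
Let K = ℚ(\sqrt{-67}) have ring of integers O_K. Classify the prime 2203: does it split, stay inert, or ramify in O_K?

Since -67 ≡ 1 mod 4, the ring of integers is ℤ[(1+√-67)/2] with discriminant -67.
2203 ∤ -67, so 2203 is unramified.
Euler's criterion: (-67)^1101 mod 2203 = 1. Thus (-67|2203) = 1.
(-67/2203) = 1, so 2203 splits.

split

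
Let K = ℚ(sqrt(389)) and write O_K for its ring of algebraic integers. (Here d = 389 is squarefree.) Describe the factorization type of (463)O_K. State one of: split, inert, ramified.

splits completely

d = 389 ≡ 1 (mod 4), so O_K = ℤ[(1+√389)/2] and disc(K) = d = 389.
disc(K) = 389 is not divisible by 463; 463 is unramified.
Euler's criterion: 389^231 mod 463 = 1. Thus (389|463) = 1.
d is a quadratic residue mod p, hence 463 splits in O_K.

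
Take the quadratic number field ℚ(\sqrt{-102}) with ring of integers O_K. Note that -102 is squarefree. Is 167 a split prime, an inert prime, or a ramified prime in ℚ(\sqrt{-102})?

Since -102 ≢ 1 mod 4, the ring of integers is ℤ[√-102] with discriminant 4·(-102) = -408.
Since gcd(167, -408) = 1 the prime 167 does not ramify.
(-102/167) = 65^83 mod 167 = 1, giving Legendre symbol 1.
d is a quadratic residue mod p, hence 167 splits in O_K.

split — (167) = 𝔭₁𝔭₂ with 𝔭₁ ≠ 𝔭₂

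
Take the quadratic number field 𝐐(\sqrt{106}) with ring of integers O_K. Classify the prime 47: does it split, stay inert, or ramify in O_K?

106 mod 4 = 2, hence disc K = 4·106 = 424 and O_K = ℤ[√106].
Since gcd(47, 424) = 1 the prime 47 does not ramify.
Euler's criterion: 106^23 mod 47 = 1. Thus (106|47) = 1.
Legendre symbol 1 ⇒ 47 is split.

split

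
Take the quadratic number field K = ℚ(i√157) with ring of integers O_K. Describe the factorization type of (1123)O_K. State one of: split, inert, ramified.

-157 mod 4 = 3, hence disc K = 4·(-157) = -628 and O_K = ℤ[√-157].
Since gcd(1123, -628) = 1 the prime 1123 does not ramify.
Legendre symbol by Euler's criterion: (-157/1123) ≡ (-157)^561 ≡ 1 (mod 1123), i.e. (-157/1123) = 1.
(-157/1123) = 1, so 1123 splits.

split — (1123) = 𝔭₁𝔭₂ with 𝔭₁ ≠ 𝔭₂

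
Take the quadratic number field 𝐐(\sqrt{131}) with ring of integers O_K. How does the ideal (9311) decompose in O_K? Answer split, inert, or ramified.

Since 131 ≢ 1 mod 4, the ring of integers is ℤ[√131] with discriminant 4·131 = 524.
Since gcd(9311, 524) = 1 the prime 9311 does not ramify.
Euler's criterion: 131^4655 mod 9311 = 1. Thus (131|9311) = 1.
Legendre symbol 1 ⇒ 9311 is split.

splits completely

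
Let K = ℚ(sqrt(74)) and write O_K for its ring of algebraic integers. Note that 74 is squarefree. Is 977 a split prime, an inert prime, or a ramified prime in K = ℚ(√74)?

remains prime (inert)

d = 74 ≡ 2 (mod 4), so O_K = ℤ[√74] and disc(K) = 4d = 296.
977 ∤ 296, so 977 is unramified.
Legendre symbol by Euler's criterion: (74/977) ≡ 74^488 ≡ 976 (mod 977), i.e. (74/977) = -1.
(74/977) = -1, so 977 is inert.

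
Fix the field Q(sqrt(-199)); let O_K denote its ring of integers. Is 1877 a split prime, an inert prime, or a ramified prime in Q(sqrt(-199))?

Since -199 ≡ 1 mod 4, the ring of integers is ℤ[(1+√-199)/2] with discriminant -199.
Since gcd(1877, -199) = 1 the prime 1877 does not ramify.
Compute (-199/1877) via Euler: 1678^((1877-1)/2) mod 1877 = 1, so (-199/1877) = 1.
(-199/1877) = 1, so 1877 splits.

1877 splits in O_K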